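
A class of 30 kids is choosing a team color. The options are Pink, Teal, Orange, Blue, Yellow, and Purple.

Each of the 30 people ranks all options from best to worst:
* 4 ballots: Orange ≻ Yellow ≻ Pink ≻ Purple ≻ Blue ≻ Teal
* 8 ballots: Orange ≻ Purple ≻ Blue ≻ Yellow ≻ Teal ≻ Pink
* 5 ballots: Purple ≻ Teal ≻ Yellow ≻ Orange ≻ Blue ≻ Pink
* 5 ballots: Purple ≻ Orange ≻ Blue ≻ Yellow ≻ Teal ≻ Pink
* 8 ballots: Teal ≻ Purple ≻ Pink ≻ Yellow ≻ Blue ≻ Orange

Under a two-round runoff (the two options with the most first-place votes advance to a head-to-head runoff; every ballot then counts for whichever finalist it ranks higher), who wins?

Purple

Round 1 first-place votes: Pink 0, Teal 8, Orange 12, Blue 0, Yellow 0, Purple 10. Orange and Purple advance.
Runoff: Orange is ranked above Purple on 12 ballots, Purple above Orange on 18.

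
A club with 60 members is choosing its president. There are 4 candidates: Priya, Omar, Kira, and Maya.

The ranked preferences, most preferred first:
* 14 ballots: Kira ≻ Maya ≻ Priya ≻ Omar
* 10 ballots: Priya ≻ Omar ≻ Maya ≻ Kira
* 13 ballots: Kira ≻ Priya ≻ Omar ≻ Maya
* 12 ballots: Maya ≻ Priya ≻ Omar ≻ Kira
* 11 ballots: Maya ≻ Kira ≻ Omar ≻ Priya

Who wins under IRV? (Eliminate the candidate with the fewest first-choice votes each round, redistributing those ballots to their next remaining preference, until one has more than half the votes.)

Maya

Round 1: Priya 10, Omar 0, Kira 27, Maya 23. Omar eliminated.
Round 2: Priya 10, Kira 27, Maya 23. Priya eliminated.
Round 3: Kira 27, Maya 33. Maya has a majority (≥31).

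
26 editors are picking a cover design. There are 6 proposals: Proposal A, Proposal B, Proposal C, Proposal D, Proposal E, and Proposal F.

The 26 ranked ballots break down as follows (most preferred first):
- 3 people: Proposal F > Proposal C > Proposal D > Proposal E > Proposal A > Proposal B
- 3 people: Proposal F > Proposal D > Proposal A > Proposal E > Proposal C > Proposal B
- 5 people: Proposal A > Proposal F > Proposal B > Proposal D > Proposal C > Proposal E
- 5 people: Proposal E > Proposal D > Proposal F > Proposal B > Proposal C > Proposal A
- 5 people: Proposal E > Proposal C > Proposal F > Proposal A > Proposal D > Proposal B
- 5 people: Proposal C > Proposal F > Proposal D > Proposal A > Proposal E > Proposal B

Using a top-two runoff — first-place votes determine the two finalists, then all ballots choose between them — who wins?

Proposal F

Round 1 first-place votes: Proposal A 5, Proposal B 0, Proposal C 5, Proposal D 0, Proposal E 10, Proposal F 6. Proposal E and Proposal F advance.
Runoff: Proposal E is ranked above Proposal F on 10 ballots, Proposal F above Proposal E on 16.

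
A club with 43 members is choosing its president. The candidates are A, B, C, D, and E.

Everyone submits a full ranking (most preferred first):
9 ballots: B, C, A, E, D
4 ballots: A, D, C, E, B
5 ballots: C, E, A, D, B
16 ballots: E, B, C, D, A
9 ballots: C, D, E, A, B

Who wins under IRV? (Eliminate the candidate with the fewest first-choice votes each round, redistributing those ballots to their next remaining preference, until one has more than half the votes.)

Round 1: A 4, B 9, C 14, D 0, E 16. D eliminated.
Round 2: A 4, B 9, C 14, E 16. A eliminated.
Round 3: B 9, C 18, E 16. B eliminated.
Round 4: C 27, E 16. C has a majority (≥22).

C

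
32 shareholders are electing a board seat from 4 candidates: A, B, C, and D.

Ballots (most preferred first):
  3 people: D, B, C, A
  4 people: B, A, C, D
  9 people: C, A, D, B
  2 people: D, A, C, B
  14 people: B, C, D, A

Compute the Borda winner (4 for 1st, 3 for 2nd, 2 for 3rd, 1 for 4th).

A: 3×1 + 4×3 + 9×3 + 2×3 + 14×1 = 62
B: 3×3 + 4×4 + 9×1 + 2×1 + 14×4 = 92
C: 3×2 + 4×2 + 9×4 + 2×2 + 14×3 = 96
D: 3×4 + 4×1 + 9×2 + 2×4 + 14×2 = 70

C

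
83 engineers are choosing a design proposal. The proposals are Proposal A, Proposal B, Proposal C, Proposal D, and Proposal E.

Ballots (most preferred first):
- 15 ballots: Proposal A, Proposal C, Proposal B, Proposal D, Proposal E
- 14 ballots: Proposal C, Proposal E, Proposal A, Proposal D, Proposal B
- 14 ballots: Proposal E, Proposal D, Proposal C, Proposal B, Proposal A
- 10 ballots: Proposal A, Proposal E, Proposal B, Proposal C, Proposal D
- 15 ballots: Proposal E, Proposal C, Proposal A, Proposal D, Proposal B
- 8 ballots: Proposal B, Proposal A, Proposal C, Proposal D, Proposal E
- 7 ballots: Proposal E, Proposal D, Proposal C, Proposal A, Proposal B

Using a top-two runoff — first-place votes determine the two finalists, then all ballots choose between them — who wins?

Round 1 first-place votes: Proposal A 25, Proposal B 8, Proposal C 14, Proposal D 0, Proposal E 36. Proposal E and Proposal A advance.
Runoff: Proposal E is ranked above Proposal A on 50 ballots, Proposal A above Proposal E on 33.

Proposal E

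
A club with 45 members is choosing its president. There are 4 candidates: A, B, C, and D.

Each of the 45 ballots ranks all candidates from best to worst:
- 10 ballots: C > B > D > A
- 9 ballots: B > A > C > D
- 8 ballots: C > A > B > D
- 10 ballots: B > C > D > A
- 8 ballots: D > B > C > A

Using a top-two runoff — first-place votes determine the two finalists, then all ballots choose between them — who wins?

B

Round 1 first-place votes: A 0, B 19, C 18, D 8. B and C advance.
Runoff: B is ranked above C on 27 ballots, C above B on 18.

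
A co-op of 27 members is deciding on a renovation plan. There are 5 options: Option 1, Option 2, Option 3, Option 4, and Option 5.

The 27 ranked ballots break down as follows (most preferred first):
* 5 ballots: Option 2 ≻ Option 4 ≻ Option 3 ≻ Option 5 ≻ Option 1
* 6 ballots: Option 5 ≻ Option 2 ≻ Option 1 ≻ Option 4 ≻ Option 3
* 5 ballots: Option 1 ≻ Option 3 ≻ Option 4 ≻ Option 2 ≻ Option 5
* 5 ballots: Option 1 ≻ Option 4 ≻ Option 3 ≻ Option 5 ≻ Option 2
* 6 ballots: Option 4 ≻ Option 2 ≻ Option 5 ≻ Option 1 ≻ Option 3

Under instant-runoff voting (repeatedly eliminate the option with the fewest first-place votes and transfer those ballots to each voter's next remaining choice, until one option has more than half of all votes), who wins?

Round 1: Option 1 10, Option 2 5, Option 3 0, Option 4 6, Option 5 6. Option 3 eliminated.
Round 2: Option 1 10, Option 2 5, Option 4 6, Option 5 6. Option 2 eliminated.
Round 3: Option 1 10, Option 4 11, Option 5 6. Option 5 eliminated.
Round 4: Option 1 16, Option 4 11. Option 1 has a majority (≥14).

Option 1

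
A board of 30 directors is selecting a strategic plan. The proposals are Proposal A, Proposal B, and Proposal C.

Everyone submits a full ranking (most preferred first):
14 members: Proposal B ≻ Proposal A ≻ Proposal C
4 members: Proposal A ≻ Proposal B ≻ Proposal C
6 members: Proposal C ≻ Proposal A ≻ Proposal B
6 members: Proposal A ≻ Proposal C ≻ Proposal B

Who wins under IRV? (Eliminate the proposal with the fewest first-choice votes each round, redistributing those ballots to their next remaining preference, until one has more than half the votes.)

Proposal A

Round 1: Proposal A 10, Proposal B 14, Proposal C 6. Proposal C eliminated.
Round 2: Proposal A 16, Proposal B 14. Proposal A has a majority (≥16).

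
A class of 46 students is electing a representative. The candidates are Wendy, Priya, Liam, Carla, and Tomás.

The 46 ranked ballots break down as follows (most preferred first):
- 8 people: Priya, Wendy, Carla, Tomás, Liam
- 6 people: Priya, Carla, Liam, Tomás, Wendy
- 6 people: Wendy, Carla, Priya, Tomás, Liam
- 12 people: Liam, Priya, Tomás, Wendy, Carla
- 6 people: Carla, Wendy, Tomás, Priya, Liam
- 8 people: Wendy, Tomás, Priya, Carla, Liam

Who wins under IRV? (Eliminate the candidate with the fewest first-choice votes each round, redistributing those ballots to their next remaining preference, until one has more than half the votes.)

Priya

Round 1: Wendy 14, Priya 14, Liam 12, Carla 6, Tomás 0. Tomás eliminated.
Round 2: Wendy 14, Priya 14, Liam 12, Carla 6. Carla eliminated.
Round 3: Wendy 20, Priya 14, Liam 12. Liam eliminated.
Round 4: Wendy 20, Priya 26. Priya has a majority (≥24).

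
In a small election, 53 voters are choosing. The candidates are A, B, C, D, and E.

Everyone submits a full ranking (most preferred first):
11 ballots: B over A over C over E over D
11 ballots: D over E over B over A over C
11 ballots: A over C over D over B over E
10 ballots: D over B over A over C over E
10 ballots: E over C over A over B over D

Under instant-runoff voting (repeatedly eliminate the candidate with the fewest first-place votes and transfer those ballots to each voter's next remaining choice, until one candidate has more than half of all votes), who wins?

Round 1: A 11, B 11, C 0, D 21, E 10. C eliminated.
Round 2: A 11, B 11, D 21, E 10. E eliminated.
Round 3: A 21, B 11, D 21. B eliminated.
Round 4: A 32, D 21. A has a majority (≥27).

A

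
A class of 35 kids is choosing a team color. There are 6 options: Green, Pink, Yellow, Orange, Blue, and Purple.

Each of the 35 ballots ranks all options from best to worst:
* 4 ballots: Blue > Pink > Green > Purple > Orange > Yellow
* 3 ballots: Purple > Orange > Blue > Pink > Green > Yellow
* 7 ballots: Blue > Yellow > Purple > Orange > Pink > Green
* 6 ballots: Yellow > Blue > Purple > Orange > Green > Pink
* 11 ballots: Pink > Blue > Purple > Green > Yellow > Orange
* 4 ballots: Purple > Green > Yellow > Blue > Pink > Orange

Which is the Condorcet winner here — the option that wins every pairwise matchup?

Blue

Blue vs Green: 31–4
Blue vs Pink: 24–11
Blue vs Yellow: 25–10
Blue vs Orange: 32–3
Blue vs Purple: 28–7
Blue beats every other option.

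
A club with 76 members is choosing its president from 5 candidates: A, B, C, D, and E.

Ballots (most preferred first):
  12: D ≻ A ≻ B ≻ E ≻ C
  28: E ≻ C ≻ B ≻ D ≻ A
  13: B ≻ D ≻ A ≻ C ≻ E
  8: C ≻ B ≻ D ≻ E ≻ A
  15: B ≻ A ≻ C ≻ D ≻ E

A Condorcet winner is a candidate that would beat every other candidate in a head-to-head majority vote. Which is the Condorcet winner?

B vs A: 64–12
B vs C: 40–36
B vs D: 64–12
B vs E: 48–28
B beats every other candidate.

B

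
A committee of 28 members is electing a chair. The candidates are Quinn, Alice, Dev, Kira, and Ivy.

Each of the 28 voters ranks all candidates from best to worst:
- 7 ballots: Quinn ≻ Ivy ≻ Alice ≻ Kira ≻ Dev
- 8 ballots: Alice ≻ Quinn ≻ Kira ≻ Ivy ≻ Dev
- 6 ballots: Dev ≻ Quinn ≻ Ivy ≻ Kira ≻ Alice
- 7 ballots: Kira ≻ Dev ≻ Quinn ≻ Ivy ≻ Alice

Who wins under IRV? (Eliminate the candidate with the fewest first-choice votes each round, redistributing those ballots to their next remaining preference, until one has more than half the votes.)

Quinn

Round 1: Quinn 7, Alice 8, Dev 6, Kira 7, Ivy 0. Ivy eliminated.
Round 2: Quinn 7, Alice 8, Dev 6, Kira 7. Dev eliminated.
Round 3: Quinn 13, Alice 8, Kira 7. Kira eliminated.
Round 4: Quinn 20, Alice 8. Quinn has a majority (≥15).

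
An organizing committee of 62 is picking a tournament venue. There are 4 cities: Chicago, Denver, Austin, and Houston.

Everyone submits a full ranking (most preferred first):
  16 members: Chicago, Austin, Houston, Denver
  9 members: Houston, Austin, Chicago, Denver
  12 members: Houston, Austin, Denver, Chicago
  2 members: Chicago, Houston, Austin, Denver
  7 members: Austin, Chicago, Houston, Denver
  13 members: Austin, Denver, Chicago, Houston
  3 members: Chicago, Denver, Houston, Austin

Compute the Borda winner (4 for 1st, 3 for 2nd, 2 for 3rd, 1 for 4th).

Chicago: 16×4 + 9×2 + 12×1 + 2×4 + 7×3 + 13×2 + 3×4 = 161
Denver: 16×1 + 9×1 + 12×2 + 2×1 + 7×1 + 13×3 + 3×3 = 106
Austin: 16×3 + 9×3 + 12×3 + 2×2 + 7×4 + 13×4 + 3×1 = 198
Houston: 16×2 + 9×4 + 12×4 + 2×3 + 7×2 + 13×1 + 3×2 = 155

Austin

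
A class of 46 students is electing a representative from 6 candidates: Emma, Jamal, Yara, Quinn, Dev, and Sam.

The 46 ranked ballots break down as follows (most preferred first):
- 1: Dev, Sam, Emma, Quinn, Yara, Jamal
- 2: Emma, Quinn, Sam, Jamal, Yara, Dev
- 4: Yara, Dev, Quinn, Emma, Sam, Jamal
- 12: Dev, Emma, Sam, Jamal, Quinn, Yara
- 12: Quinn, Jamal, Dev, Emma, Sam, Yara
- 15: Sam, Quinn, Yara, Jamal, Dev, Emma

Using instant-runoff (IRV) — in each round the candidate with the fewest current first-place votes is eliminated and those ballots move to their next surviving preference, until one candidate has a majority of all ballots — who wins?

Round 1: Emma 2, Jamal 0, Yara 4, Quinn 12, Dev 13, Sam 15. Jamal eliminated.
Round 2: Emma 2, Yara 4, Quinn 12, Dev 13, Sam 15. Emma eliminated.
Round 3: Yara 4, Quinn 14, Dev 13, Sam 15. Yara eliminated.
Round 4: Quinn 14, Dev 17, Sam 15. Quinn eliminated.
Round 5: Dev 29, Sam 17. Dev has a majority (≥24).

Dev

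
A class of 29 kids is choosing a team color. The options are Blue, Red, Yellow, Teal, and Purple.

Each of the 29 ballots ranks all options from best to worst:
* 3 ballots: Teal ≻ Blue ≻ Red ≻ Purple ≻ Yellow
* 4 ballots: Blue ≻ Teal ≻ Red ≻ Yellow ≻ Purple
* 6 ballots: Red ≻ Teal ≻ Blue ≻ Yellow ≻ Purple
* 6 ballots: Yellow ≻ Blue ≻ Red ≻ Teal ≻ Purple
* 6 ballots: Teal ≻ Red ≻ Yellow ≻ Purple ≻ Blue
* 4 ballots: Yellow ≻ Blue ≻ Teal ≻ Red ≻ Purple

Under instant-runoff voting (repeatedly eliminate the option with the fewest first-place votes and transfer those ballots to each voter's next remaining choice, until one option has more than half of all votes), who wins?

Teal

Round 1: Blue 4, Red 6, Yellow 10, Teal 9, Purple 0. Purple eliminated.
Round 2: Blue 4, Red 6, Yellow 10, Teal 9. Blue eliminated.
Round 3: Red 6, Yellow 10, Teal 13. Red eliminated.
Round 4: Yellow 10, Teal 19. Teal has a majority (≥15).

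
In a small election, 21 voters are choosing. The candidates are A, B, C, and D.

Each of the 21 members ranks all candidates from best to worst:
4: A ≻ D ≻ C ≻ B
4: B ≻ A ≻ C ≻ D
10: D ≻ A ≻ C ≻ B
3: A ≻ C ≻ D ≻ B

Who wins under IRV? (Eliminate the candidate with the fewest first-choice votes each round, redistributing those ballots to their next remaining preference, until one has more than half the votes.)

Round 1: A 7, B 4, C 0, D 10. C eliminated.
Round 2: A 7, B 4, D 10. B eliminated.
Round 3: A 11, D 10. A has a majority (≥11).

A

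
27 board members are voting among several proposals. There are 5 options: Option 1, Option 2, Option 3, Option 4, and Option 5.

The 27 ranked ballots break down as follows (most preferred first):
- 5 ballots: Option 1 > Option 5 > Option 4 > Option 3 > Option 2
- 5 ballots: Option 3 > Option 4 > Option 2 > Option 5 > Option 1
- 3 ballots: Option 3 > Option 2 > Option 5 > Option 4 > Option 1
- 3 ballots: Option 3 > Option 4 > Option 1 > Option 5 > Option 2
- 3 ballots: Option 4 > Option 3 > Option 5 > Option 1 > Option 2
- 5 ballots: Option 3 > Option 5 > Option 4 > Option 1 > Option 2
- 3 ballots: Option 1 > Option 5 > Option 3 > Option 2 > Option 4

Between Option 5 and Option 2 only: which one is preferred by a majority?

Option 5 is ranked above Option 2 on 19 ballots; Option 2 above Option 5 on 8.

Option 5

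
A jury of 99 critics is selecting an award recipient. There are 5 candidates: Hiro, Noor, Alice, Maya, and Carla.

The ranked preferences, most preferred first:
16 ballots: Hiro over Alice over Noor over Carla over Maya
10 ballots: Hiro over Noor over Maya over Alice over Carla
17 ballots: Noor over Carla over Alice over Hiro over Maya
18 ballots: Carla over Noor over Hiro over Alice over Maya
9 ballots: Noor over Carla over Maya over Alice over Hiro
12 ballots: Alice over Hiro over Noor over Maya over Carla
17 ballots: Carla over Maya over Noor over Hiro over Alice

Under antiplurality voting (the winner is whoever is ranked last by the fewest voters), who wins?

Noor

Last-place votes: Hiro 9, Noor 0, Alice 17, Maya 51, Carla 22.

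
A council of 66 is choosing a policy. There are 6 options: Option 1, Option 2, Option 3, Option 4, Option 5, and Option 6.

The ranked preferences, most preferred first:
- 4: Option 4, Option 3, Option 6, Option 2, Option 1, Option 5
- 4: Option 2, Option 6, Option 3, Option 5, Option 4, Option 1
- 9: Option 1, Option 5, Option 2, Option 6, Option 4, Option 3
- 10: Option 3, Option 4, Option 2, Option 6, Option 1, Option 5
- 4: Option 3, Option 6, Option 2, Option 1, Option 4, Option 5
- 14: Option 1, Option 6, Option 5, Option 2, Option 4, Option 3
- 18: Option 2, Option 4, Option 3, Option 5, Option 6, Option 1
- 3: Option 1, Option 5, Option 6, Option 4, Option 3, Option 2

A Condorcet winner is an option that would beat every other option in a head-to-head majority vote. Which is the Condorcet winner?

Option 2 vs Option 1: 40–26
Option 2 vs Option 3: 45–21
Option 2 vs Option 4: 49–17
Option 2 vs Option 5: 40–26
Option 2 vs Option 6: 41–25
Option 2 beats every other option.

Option 2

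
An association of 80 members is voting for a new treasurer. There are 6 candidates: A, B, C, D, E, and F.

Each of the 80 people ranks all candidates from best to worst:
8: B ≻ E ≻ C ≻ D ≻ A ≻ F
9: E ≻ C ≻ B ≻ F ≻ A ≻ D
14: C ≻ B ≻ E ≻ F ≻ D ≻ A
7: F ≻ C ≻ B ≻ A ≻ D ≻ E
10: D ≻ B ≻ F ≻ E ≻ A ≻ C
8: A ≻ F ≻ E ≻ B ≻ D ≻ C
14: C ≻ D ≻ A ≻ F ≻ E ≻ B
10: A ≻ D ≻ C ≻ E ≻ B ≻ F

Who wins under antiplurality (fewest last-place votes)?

Last-place votes: A 14, B 14, C 18, D 9, E 7, F 18.

E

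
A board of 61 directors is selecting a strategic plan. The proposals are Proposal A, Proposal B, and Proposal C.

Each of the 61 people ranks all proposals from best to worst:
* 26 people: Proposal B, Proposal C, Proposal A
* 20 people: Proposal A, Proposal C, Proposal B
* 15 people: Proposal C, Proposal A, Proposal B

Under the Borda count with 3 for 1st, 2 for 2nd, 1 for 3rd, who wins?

Proposal C

Proposal A: 26×1 + 20×3 + 15×2 = 116
Proposal B: 26×3 + 20×1 + 15×1 = 113
Proposal C: 26×2 + 20×2 + 15×3 = 137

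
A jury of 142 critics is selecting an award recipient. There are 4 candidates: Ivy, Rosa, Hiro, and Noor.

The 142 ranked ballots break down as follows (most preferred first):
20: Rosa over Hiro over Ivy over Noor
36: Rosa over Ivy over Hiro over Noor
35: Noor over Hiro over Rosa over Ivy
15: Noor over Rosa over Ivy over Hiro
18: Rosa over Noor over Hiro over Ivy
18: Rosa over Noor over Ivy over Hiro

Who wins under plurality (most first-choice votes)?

Rosa

First-place votes: Ivy 0, Rosa 92, Hiro 0, Noor 50.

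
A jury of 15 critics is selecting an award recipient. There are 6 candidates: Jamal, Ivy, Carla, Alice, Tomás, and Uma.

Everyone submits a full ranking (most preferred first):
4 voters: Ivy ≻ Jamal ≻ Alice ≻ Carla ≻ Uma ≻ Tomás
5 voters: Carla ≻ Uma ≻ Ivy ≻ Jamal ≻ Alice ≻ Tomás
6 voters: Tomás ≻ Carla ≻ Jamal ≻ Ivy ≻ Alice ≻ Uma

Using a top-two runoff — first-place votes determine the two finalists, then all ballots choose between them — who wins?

Round 1 first-place votes: Jamal 0, Ivy 4, Carla 5, Alice 0, Tomás 6, Uma 0. Tomás and Carla advance.
Runoff: Tomás is ranked above Carla on 6 ballots, Carla above Tomás on 9.

Carla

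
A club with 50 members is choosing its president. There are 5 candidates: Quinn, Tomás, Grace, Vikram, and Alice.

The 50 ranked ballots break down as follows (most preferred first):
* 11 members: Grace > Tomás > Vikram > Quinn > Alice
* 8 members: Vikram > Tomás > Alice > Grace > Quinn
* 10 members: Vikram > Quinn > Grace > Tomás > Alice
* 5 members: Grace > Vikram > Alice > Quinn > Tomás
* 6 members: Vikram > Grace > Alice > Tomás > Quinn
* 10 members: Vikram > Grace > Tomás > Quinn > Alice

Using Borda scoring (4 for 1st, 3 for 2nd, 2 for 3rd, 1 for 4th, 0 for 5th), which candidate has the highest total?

Vikram

Quinn: 11×1 + 8×0 + 10×3 + 5×1 + 6×0 + 10×1 = 56
Tomás: 11×3 + 8×3 + 10×1 + 5×0 + 6×1 + 10×2 = 93
Grace: 11×4 + 8×1 + 10×2 + 5×4 + 6×3 + 10×3 = 140
Vikram: 11×2 + 8×4 + 10×4 + 5×3 + 6×4 + 10×4 = 173
Alice: 11×0 + 8×2 + 10×0 + 5×2 + 6×2 + 10×0 = 38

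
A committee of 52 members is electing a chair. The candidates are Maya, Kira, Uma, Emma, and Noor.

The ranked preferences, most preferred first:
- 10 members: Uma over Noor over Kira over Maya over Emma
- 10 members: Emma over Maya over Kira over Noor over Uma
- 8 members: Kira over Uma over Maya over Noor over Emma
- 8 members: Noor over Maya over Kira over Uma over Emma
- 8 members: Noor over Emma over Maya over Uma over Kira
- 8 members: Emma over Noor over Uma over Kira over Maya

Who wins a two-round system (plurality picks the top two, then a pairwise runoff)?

Noor

Round 1 first-place votes: Maya 0, Kira 8, Uma 10, Emma 18, Noor 16. Emma and Noor advance.
Runoff: Emma is ranked above Noor on 18 ballots, Noor above Emma on 34.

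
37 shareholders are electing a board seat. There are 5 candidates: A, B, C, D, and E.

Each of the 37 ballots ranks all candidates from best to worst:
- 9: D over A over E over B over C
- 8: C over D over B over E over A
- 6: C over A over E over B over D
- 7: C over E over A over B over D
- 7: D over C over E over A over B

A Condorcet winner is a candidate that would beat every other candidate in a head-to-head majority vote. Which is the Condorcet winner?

C

C vs A: 28–9
C vs B: 28–9
C vs D: 21–16
C vs E: 28–9
C beats every other candidate.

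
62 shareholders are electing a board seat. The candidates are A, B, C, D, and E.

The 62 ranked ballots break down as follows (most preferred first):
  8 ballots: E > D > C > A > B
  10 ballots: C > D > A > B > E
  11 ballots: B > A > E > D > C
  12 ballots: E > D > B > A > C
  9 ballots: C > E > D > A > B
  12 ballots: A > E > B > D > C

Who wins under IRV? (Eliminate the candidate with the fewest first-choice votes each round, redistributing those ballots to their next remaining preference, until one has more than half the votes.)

A

Round 1: A 12, B 11, C 19, D 0, E 20. D eliminated.
Round 2: A 12, B 11, C 19, E 20. B eliminated.
Round 3: A 23, C 19, E 20. C eliminated.
Round 4: A 33, E 29. A has a majority (≥32).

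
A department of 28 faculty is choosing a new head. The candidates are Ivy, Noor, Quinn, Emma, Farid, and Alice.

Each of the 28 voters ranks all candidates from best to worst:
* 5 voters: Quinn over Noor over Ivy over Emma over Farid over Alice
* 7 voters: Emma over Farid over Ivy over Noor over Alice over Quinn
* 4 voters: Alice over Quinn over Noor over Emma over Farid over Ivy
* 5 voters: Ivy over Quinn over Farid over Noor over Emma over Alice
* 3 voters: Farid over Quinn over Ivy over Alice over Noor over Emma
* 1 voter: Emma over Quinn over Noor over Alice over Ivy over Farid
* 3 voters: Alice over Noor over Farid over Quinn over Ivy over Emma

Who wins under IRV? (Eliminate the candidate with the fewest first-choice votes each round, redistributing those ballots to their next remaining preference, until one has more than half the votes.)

Round 1: Ivy 5, Noor 0, Quinn 5, Emma 8, Farid 3, Alice 7. Noor eliminated.
Round 2: Ivy 5, Quinn 5, Emma 8, Farid 3, Alice 7. Farid eliminated.
Round 3: Ivy 5, Quinn 8, Emma 8, Alice 7. Ivy eliminated.
Round 4: Quinn 13, Emma 8, Alice 7. Alice eliminated.
Round 5: Quinn 20, Emma 8. Quinn has a majority (≥15).

Quinn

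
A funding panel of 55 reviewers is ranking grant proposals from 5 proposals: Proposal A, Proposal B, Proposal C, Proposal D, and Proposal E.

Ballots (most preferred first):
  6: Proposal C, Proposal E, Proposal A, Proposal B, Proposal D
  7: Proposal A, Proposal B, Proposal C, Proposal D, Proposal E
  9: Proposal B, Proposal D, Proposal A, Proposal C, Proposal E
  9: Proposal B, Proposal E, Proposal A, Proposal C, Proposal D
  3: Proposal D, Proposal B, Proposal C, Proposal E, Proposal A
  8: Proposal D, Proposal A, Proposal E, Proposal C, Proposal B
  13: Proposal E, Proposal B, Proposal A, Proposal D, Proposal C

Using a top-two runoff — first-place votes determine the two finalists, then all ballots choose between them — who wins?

Round 1 first-place votes: Proposal A 7, Proposal B 18, Proposal C 6, Proposal D 11, Proposal E 13. Proposal B and Proposal E advance.
Runoff: Proposal B is ranked above Proposal E on 28 ballots, Proposal E above Proposal B on 27.

Proposal B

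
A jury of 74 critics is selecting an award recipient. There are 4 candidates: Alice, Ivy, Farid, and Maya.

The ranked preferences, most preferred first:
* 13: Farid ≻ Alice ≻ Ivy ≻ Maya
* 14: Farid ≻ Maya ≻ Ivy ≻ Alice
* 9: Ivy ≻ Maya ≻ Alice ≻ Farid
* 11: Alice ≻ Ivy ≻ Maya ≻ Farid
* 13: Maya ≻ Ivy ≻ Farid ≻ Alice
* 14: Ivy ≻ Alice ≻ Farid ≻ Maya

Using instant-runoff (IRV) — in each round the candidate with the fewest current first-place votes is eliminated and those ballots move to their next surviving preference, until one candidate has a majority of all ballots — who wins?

Ivy

Round 1: Alice 11, Ivy 23, Farid 27, Maya 13. Alice eliminated.
Round 2: Ivy 34, Farid 27, Maya 13. Maya eliminated.
Round 3: Ivy 47, Farid 27. Ivy has a majority (≥38).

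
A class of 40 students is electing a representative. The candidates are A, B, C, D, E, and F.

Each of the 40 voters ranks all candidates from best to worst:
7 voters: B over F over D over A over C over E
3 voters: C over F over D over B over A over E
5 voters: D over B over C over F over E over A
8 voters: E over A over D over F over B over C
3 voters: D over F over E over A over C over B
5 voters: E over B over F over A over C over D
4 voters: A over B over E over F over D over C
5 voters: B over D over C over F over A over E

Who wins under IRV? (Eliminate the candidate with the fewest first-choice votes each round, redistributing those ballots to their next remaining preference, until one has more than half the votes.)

B

Round 1: A 4, B 12, C 3, D 8, E 13, F 0. F eliminated.
Round 2: A 4, B 12, C 3, D 8, E 13. C eliminated.
Round 3: A 4, B 12, D 11, E 13. A eliminated.
Round 4: B 16, D 11, E 13. D eliminated.
Round 5: B 24, E 16. B has a majority (≥21).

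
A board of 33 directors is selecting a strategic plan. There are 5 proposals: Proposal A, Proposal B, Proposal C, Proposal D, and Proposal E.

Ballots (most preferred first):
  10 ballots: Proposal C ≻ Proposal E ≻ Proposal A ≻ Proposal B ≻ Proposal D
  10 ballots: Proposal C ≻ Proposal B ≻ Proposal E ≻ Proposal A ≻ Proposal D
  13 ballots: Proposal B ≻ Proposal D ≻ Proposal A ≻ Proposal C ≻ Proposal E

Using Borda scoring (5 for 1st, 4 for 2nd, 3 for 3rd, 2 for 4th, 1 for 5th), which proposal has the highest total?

Proposal C

Proposal A: 10×3 + 10×2 + 13×3 = 89
Proposal B: 10×2 + 10×4 + 13×5 = 125
Proposal C: 10×5 + 10×5 + 13×2 = 126
Proposal D: 10×1 + 10×1 + 13×4 = 72
Proposal E: 10×4 + 10×3 + 13×1 = 83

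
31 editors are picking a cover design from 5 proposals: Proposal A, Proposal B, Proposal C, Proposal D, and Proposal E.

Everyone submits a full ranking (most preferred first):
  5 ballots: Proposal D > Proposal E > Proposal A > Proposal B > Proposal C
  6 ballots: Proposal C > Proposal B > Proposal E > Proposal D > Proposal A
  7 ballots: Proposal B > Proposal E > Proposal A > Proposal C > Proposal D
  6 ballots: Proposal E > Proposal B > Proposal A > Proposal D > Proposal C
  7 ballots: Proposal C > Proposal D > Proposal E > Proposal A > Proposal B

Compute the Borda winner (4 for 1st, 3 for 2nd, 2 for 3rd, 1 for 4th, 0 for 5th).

Proposal A: 5×2 + 6×0 + 7×2 + 6×2 + 7×1 = 43
Proposal B: 5×1 + 6×3 + 7×4 + 6×3 + 7×0 = 69
Proposal C: 5×0 + 6×4 + 7×1 + 6×0 + 7×4 = 59
Proposal D: 5×4 + 6×1 + 7×0 + 6×1 + 7×3 = 53
Proposal E: 5×3 + 6×2 + 7×3 + 6×4 + 7×2 = 86

Proposal E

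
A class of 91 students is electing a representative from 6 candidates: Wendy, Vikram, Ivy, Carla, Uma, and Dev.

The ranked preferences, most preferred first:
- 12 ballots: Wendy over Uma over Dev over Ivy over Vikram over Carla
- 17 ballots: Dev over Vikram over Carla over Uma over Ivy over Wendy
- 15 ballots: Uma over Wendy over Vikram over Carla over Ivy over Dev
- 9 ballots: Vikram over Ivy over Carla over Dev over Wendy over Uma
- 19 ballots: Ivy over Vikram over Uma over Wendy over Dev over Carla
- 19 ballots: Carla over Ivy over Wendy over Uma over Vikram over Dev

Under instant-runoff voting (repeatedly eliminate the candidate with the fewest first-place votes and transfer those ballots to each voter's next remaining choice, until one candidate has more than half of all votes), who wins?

Round 1: Wendy 12, Vikram 9, Ivy 19, Carla 19, Uma 15, Dev 17. Vikram eliminated.
Round 2: Wendy 12, Ivy 28, Carla 19, Uma 15, Dev 17. Wendy eliminated.
Round 3: Ivy 28, Carla 19, Uma 27, Dev 17. Dev eliminated.
Round 4: Ivy 28, Carla 36, Uma 27. Uma eliminated.
Round 5: Ivy 40, Carla 51. Carla has a majority (≥46).

Carla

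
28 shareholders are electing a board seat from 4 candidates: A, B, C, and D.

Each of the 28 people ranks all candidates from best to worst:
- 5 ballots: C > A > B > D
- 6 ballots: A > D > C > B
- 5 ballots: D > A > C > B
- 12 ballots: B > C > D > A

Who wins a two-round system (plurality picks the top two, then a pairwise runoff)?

A

Round 1 first-place votes: A 6, B 12, C 5, D 5. B and A advance.
Runoff: B is ranked above A on 12 ballots, A above B on 16.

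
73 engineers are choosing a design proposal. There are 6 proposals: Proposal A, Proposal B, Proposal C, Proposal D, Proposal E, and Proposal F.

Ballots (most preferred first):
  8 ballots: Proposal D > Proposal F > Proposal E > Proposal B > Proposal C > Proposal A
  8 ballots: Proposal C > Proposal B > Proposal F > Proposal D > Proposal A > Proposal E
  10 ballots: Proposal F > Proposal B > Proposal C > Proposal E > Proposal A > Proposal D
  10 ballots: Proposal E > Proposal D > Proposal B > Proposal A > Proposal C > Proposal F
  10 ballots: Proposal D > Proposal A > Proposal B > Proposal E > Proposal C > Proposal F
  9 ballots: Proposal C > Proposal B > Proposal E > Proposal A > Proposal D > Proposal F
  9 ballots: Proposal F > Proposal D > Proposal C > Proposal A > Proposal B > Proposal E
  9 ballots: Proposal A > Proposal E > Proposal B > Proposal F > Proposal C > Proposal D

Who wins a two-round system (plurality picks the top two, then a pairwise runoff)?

Round 1 first-place votes: Proposal A 9, Proposal B 0, Proposal C 17, Proposal D 18, Proposal E 10, Proposal F 19. Proposal F and Proposal D advance.
Runoff: Proposal F is ranked above Proposal D on 36 ballots, Proposal D above Proposal F on 37.

Proposal D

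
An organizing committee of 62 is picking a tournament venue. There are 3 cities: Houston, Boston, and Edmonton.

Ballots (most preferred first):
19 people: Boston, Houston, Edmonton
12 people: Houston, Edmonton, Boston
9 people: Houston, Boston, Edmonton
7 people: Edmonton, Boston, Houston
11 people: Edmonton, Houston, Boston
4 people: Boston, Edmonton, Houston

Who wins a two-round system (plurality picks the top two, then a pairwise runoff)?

Houston

Round 1 first-place votes: Houston 21, Boston 23, Edmonton 18. Boston and Houston advance.
Runoff: Boston is ranked above Houston on 30 ballots, Houston above Boston on 32.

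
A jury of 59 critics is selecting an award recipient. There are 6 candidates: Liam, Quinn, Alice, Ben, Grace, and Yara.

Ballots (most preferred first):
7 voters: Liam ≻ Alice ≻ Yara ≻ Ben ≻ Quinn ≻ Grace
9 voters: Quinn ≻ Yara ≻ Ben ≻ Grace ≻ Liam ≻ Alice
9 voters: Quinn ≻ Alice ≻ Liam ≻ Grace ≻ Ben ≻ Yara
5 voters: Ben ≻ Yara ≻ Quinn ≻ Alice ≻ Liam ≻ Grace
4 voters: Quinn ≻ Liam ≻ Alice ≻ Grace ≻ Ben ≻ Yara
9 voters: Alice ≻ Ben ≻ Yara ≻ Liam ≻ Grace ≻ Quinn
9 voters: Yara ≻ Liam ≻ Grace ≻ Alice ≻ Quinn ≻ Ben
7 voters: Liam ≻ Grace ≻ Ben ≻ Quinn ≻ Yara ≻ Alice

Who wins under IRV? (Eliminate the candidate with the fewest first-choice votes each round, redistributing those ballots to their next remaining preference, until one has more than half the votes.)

Yara

Round 1: Liam 14, Quinn 22, Alice 9, Ben 5, Grace 0, Yara 9. Grace eliminated.
Round 2: Liam 14, Quinn 22, Alice 9, Ben 5, Yara 9. Ben eliminated.
Round 3: Liam 14, Quinn 22, Alice 9, Yara 14. Alice eliminated.
Round 4: Liam 14, Quinn 22, Yara 23. Liam eliminated.
Round 5: Quinn 29, Yara 30. Yara has a majority (≥30).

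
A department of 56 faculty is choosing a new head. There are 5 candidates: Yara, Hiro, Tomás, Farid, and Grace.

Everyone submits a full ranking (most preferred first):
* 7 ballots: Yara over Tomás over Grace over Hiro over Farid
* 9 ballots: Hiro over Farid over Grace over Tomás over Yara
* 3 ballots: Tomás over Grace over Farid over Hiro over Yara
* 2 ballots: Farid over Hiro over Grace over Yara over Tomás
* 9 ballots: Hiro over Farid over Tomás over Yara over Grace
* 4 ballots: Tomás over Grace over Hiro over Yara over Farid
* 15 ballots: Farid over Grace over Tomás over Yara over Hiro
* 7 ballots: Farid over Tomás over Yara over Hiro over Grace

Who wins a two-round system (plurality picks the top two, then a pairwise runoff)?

Round 1 first-place votes: Yara 7, Hiro 18, Tomás 7, Farid 24, Grace 0. Farid and Hiro advance.
Runoff: Farid is ranked above Hiro on 27 ballots, Hiro above Farid on 29.

Hiro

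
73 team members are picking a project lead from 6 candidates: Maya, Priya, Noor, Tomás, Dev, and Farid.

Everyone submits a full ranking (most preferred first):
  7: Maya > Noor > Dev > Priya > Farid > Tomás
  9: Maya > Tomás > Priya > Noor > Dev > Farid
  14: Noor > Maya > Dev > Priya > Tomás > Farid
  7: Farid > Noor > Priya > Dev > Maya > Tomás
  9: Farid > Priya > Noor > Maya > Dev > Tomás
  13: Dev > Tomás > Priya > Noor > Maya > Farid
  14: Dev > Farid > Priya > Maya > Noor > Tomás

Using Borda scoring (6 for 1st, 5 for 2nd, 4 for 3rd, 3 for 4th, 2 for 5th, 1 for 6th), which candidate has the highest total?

Maya: 7×6 + 9×6 + 14×5 + 7×2 + 9×3 + 13×2 + 14×3 = 275
Priya: 7×3 + 9×4 + 14×3 + 7×4 + 9×5 + 13×4 + 14×4 = 280
Noor: 7×5 + 9×3 + 14×6 + 7×5 + 9×4 + 13×3 + 14×2 = 284
Tomás: 7×1 + 9×5 + 14×2 + 7×1 + 9×1 + 13×5 + 14×1 = 175
Dev: 7×4 + 9×2 + 14×4 + 7×3 + 9×2 + 13×6 + 14×6 = 303
Farid: 7×2 + 9×1 + 14×1 + 7×6 + 9×6 + 13×1 + 14×5 = 216

Dev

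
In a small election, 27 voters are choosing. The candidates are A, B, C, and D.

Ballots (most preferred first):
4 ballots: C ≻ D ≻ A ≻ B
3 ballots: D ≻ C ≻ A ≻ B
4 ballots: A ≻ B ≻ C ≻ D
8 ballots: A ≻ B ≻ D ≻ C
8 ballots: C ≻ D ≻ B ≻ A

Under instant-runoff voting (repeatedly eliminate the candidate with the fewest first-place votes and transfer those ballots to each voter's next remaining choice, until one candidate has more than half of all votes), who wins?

C

Round 1: A 12, B 0, C 12, D 3. B eliminated.
Round 2: A 12, C 12, D 3. D eliminated.
Round 3: A 12, C 15. C has a majority (≥14).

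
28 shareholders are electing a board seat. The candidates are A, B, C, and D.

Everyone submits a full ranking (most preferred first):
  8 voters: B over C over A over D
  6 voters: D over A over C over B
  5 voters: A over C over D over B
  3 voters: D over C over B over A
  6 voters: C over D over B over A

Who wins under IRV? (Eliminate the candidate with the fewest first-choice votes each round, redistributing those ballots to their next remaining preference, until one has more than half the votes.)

C

Round 1: A 5, B 8, C 6, D 9. A eliminated.
Round 2: B 8, C 11, D 9. B eliminated.
Round 3: C 19, D 9. C has a majority (≥15).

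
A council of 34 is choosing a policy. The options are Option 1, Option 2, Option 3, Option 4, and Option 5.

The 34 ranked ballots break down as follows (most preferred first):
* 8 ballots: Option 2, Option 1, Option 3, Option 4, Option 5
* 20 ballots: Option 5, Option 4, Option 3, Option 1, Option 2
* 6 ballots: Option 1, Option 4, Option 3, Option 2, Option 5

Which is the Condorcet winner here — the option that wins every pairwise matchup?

Option 5

Option 5 vs Option 1: 20–14
Option 5 vs Option 2: 20–14
Option 5 vs Option 3: 20–14
Option 5 vs Option 4: 20–14
Option 5 beats every other option.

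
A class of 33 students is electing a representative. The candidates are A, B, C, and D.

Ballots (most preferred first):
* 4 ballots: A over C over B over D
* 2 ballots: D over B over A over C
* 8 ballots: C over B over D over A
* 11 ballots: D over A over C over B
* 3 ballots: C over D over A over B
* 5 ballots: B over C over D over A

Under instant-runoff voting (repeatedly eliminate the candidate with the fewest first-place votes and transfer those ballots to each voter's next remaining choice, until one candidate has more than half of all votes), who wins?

Round 1: A 4, B 5, C 11, D 13. A eliminated.
Round 2: B 5, C 15, D 13. B eliminated.
Round 3: C 20, D 13. C has a majority (≥17).

C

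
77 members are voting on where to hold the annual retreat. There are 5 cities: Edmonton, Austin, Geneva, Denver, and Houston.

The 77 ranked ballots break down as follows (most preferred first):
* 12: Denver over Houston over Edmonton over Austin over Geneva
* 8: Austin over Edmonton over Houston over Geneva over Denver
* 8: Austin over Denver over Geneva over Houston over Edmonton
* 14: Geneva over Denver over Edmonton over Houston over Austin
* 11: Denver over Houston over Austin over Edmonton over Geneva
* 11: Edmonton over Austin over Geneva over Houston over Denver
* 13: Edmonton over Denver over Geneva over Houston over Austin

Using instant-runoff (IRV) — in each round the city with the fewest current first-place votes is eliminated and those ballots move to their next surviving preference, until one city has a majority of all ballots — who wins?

Round 1: Edmonton 24, Austin 16, Geneva 14, Denver 23, Houston 0. Houston eliminated.
Round 2: Edmonton 24, Austin 16, Geneva 14, Denver 23. Geneva eliminated.
Round 3: Edmonton 24, Austin 16, Denver 37. Austin eliminated.
Round 4: Edmonton 32, Denver 45. Denver has a majority (≥39).

Denver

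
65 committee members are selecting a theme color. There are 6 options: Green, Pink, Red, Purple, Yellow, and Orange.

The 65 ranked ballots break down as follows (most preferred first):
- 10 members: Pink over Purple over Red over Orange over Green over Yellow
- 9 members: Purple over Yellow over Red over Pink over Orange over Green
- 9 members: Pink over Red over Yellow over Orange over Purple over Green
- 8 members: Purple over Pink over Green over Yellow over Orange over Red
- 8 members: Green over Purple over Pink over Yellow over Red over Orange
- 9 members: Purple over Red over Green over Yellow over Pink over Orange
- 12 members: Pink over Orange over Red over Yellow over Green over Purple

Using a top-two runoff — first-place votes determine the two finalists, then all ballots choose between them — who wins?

Round 1 first-place votes: Green 8, Pink 31, Red 0, Purple 26, Yellow 0, Orange 0. Pink and Purple advance.
Runoff: Pink is ranked above Purple on 31 ballots, Purple above Pink on 34.

Purple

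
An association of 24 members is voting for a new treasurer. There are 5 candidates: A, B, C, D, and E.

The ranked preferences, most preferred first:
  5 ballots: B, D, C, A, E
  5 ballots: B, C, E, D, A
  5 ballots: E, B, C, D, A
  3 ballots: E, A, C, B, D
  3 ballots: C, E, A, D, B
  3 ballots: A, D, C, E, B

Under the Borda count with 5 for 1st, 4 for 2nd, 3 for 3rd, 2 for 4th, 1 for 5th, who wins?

A: 5×2 + 5×1 + 5×1 + 3×4 + 3×3 + 3×5 = 56
B: 5×5 + 5×5 + 5×4 + 3×2 + 3×1 + 3×1 = 82
C: 5×3 + 5×4 + 5×3 + 3×3 + 3×5 + 3×3 = 83
D: 5×4 + 5×2 + 5×2 + 3×1 + 3×2 + 3×4 = 61
E: 5×1 + 5×3 + 5×5 + 3×5 + 3×4 + 3×2 = 78

C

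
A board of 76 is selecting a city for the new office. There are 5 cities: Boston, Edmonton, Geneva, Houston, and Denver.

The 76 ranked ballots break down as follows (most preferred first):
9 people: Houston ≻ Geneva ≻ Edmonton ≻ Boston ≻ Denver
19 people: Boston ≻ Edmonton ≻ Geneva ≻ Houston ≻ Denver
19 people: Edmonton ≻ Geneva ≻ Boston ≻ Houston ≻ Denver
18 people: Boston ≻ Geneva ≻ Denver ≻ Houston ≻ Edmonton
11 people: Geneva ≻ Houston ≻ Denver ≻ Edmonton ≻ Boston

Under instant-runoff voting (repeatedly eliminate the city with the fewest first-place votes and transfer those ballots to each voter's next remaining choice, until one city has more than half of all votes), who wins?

Round 1: Boston 37, Edmonton 19, Geneva 11, Houston 9, Denver 0. Denver eliminated.
Round 2: Boston 37, Edmonton 19, Geneva 11, Houston 9. Houston eliminated.
Round 3: Boston 37, Edmonton 19, Geneva 20. Edmonton eliminated.
Round 4: Boston 37, Geneva 39. Geneva has a majority (≥39).

Geneva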